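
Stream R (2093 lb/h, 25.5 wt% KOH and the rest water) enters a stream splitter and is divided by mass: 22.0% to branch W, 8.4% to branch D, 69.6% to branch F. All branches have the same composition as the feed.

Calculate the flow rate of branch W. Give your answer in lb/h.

Branch W flow = 0.220×2093 = 460.46 lb/h.

460.5 lb/h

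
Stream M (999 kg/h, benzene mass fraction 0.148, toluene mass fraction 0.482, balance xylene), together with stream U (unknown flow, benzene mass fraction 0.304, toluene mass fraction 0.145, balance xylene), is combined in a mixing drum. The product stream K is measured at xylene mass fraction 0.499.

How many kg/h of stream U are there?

2478 kg/h

Let U be the unknown flow. Total out = 999 + U.
xylene balance: 369.63 + 0.551·U = 0.499·(999 + U)
(0.551 − 0.499)·U = 0.499×999 − 369.63 = 128.87
U = 128.87 / 0.052 = 2478.3 kg/h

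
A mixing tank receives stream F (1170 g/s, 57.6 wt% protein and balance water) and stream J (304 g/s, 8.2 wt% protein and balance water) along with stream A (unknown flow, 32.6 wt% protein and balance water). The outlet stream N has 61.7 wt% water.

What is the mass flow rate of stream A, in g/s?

Let A be the unknown flow. Total out = 1474 + A.
water balance: 775.15 + 0.674·A = 0.617·(1474 + A)
(0.674 − 0.617)·A = 0.617×1474 − 775.15 = 134.31
A = 134.31 / 0.057 = 2356.2 g/s

2356 g/s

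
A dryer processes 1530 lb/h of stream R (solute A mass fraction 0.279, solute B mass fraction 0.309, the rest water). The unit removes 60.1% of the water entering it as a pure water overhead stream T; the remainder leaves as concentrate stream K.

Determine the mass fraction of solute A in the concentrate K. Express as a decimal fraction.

0.371

solute A is not removed: 1530×0.279 = 426.87 lb/h of solute A enters K.
water entering = 1530×0.412 = 630.36 lb/h; overhead removed = 0.601×630.36 = 378.85 lb/h.
Concentrate = 1530 − 378.85 = 1151.2 lb/h.
Mass fraction = 426.87/1151.2 = 0.371.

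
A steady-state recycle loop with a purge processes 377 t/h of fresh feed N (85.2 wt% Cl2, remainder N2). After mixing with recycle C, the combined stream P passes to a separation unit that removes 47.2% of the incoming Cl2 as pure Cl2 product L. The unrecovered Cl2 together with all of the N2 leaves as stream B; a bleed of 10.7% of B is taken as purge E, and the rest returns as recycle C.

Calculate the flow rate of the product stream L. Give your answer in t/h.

Cl2 in P: m_A = 377×0.852 + (1−0.107)·(1−0.472)·m_A, so m_A = 321.2/0.5285 = 607.77 t/h.
Product L = 0.472×607.77 = 286.87 t/h.

286.9 t/h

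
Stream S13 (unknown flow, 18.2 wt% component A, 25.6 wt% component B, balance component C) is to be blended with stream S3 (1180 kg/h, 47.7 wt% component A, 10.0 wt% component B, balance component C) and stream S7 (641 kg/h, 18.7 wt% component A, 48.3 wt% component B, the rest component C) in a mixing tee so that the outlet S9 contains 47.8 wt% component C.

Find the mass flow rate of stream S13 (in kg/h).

Let S13 be the unknown flow. Total out = 1821 + S13.
component C balance: 710.67 + 0.562·S13 = 0.478·(1821 + S13)
(0.562 − 0.478)·S13 = 0.478×1821 − 710.67 = 159.77
S13 = 159.77 / 0.084 = 1902 kg/h

1902 kg/h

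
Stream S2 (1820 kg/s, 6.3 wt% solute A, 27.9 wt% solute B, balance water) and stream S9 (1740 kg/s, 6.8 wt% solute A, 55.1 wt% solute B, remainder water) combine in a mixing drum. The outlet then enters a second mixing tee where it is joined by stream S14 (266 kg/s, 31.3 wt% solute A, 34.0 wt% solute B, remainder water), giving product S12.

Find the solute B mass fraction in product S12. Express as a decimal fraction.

0.407

Overall, product flow = 3826 kg/s.
solute B in = 1820×0.279 + 1740×0.551 + 266×0.340 = 1557 kg/s.
solute B fraction in S12 = 0.407.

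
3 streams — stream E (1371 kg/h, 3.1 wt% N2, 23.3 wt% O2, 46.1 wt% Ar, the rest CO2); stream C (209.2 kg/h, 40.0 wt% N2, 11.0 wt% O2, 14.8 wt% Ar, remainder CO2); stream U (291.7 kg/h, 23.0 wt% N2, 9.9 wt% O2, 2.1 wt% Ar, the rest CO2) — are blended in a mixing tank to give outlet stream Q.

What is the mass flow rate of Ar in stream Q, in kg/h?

Ar out = Ar in = 1371×0.461 + 209.2×0.148 + 291.7×0.021 = 669.12 kg/h.

669.1 kg/h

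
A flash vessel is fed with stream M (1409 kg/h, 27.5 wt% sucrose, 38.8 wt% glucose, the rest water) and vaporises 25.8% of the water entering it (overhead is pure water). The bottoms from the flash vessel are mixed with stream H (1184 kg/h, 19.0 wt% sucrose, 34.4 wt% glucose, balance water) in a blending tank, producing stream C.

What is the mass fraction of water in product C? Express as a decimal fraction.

Vapour removed = 0.258×0.337×1409 = 122.51 kg/h; concentrate = 1286.5 kg/h.
water reaching the mixer = 352.33 (from concentrate) + 1184×0.466 = 904.07 kg/h.
Product flow = 1286.5 + 1184 = 2470.5 kg/h; water fraction = 0.366.

0.366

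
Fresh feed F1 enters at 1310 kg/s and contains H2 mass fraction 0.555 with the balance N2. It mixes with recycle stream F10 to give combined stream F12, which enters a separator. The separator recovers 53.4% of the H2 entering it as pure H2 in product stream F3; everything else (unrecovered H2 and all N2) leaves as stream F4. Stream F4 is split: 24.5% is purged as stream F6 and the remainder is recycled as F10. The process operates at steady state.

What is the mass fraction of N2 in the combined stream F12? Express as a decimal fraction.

N2 enters only via F1 and leaves only via the purge: 1310×0.445 = 0.245×(N2 in F4), and the separator passes all N2, so N2 in F12 = N2 in F4 = 2379.4 kg/s.
H2 in F12: m_A = 1310×0.555 + (1−0.245)·(1−0.534)·m_A, so m_A = 727.05/0.6482 = 1121.7 kg/s.
F12 = 1121.7 + 2379.4 = 3501.1 kg/s.
N2 fraction in F12 = 2379.4/3501.1 = 0.680.

0.680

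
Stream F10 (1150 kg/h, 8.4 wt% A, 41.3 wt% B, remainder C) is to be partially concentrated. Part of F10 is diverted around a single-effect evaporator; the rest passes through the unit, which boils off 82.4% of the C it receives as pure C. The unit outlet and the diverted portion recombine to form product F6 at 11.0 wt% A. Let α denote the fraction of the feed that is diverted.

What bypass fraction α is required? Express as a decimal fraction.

All 1150×0.084 = 96.6 kg/h of A reaches F6, so F6 = 96.6/0.110 = 878.18 kg/h and vapour = 271.82 kg/h.
The evaporator receives (1−α)·1150 of feed at 0.503 C and removes 0.824 of that C:
0.824×0.503×(1−α)×1150 = 271.82
(1−α) = 271.82/476.64 = 0.5703;  α = 0.4297.

0.430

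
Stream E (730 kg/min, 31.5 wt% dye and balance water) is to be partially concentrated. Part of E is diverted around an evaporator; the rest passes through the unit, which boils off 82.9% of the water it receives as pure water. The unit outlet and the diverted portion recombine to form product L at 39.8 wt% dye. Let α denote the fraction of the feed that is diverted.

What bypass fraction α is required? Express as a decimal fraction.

0.633

All 730×0.315 = 229.95 kg/min of dye reaches L, so L = 229.95/0.398 = 577.76 kg/min and vapour = 152.24 kg/min.
The evaporator receives (1−α)·730 of feed at 0.685 water and removes 0.829 of that water:
0.829×0.685×(1−α)×730 = 152.24
(1−α) = 152.24/414.54 = 0.3672;  α = 0.6328.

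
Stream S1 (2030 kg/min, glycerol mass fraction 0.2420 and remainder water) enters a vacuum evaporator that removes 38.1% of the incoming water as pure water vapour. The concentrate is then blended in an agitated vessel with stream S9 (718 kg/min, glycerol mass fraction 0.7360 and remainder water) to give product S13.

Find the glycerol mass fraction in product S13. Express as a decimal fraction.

0.4717

Vapour removed = 0.381×0.758×2030 = 586.26 kg/min; concentrate = 1443.7 kg/min.
glycerol reaching the mixer = 491.26 (from concentrate) + 718×0.736 = 1019.7 kg/min.
Product flow = 1443.7 + 718 = 2161.7 kg/min; glycerol fraction = 0.4717.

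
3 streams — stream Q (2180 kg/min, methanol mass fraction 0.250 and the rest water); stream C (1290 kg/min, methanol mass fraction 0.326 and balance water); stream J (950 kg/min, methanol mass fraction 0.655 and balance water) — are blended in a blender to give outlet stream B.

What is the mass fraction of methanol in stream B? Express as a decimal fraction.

Total flow out = 2180 + 1290 + 950 = 4420 kg/min.
methanol in = 2180×0.250 + 1290×0.326 + 950×0.655 = 1587.8 kg/min.
methanol mass fraction in B = 1587.8/4420 = 0.359.

0.359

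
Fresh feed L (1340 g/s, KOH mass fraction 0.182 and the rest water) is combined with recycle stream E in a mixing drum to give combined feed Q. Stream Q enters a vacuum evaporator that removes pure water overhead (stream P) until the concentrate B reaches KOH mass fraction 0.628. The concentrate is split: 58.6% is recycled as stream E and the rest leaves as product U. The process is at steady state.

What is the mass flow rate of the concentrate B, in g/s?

Overall KOH balance (none leaves overhead): KOH in fresh feed = KOH in product, i.e. 1340×0.182 = (1−0.586)·B·0.628.
B = 243.88/(0.628×0.414) = 938.03 g/s.

938 g/s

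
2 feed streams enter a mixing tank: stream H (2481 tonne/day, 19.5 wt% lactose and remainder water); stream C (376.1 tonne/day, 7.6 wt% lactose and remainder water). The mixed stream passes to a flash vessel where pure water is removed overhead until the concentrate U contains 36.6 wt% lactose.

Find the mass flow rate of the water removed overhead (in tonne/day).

1457 tonne/day

lactose entering = 2481×0.195 + 376.1×0.076 = 512.38 tonne/day.
All lactose reports to U, so U = 512.38/0.366 = 1399.9 tonne/day.
Total feed = 2857.1 tonne/day; overhead = 2857.1 − 1399.9 = 1457.2 tonne/day.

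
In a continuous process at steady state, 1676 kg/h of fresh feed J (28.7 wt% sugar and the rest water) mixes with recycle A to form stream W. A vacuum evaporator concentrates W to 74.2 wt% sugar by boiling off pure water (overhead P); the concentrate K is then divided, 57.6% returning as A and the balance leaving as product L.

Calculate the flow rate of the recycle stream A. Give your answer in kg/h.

Overall sugar balance (none leaves overhead): sugar in fresh feed = sugar in product, i.e. 1676×0.287 = (1−0.576)·K·0.742.
K = 481.01/(0.742×0.424) = 1528.9 kg/h.
Recycle A = 0.576×1528.9 = 880.66 kg/h.

880.7 kg/h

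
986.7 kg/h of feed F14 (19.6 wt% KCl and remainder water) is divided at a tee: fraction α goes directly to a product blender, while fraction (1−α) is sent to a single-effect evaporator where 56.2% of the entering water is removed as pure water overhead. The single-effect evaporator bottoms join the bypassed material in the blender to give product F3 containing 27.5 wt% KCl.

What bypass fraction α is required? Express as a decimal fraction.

0.364

All 986.7×0.196 = 193.39 kg/h of KCl reaches F3, so F3 = 193.39/0.275 = 703.25 kg/h and vapour = 283.45 kg/h.
The evaporator receives (1−α)·986.7 of feed at 0.804 water and removes 0.562 of that water:
0.562×0.804×(1−α)×986.7 = 283.45
(1−α) = 283.45/445.84 = 0.6358;  α = 0.3642.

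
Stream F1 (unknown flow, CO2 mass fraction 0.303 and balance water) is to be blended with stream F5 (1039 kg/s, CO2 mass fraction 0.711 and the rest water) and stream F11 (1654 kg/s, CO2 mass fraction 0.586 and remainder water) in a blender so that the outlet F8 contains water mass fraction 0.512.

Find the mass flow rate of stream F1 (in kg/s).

Let F1 be the unknown flow. Total out = 2693 + F1.
water balance: 985.03 + 0.697·F1 = 0.512·(2693 + F1)
(0.697 − 0.512)·F1 = 0.512×2693 − 985.03 = 393.79
F1 = 393.79 / 0.185 = 2128.6 kg/s

2129 kg/s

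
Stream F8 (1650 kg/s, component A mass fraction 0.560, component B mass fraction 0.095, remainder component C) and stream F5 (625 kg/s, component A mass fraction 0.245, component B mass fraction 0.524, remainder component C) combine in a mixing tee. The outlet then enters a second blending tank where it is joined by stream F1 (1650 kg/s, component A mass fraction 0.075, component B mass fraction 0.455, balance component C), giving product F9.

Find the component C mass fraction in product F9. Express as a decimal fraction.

Overall, product flow = 3925 kg/s.
component C in = 1650×0.345 + 625×0.231 + 1650×0.470 = 1489.1 kg/s.
component C fraction in F9 = 0.379.

0.379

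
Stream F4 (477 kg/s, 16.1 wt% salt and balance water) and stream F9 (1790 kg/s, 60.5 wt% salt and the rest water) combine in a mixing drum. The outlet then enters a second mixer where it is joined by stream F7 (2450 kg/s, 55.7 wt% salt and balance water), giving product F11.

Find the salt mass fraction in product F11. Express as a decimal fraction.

Overall, product flow = 4717 kg/s.
salt in = 477×0.161 + 1790×0.605 + 2450×0.557 = 2524.4 kg/s.
salt fraction in F11 = 0.535.

0.535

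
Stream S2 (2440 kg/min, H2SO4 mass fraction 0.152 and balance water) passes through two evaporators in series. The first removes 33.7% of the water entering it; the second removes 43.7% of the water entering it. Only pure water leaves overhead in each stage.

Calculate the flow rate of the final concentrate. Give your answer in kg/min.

water in feed = 2440×0.848 = 2069.1 kg/min.
After stage 1: water left = (1−0.337)×2069.1 = 1371.8; stream total = 1742.7 kg/min.
After stage 2: water left = (1−0.437)×1371.8 = 772.34; final concentrate = 1143.2 kg/min.

1143 kg/min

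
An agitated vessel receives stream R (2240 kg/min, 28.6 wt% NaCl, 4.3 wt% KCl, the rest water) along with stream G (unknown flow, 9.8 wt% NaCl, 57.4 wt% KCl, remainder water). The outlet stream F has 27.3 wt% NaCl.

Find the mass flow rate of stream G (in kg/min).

Let G be the unknown flow. Total out = 2240 + G.
NaCl balance: 640.64 + 0.098·G = 0.273·(2240 + G)
(0.098 − 0.273)·G = 0.273×2240 − 640.64 = -29.12
G = -29.12 / -0.175 = 166.4 kg/min

166.4 kg/min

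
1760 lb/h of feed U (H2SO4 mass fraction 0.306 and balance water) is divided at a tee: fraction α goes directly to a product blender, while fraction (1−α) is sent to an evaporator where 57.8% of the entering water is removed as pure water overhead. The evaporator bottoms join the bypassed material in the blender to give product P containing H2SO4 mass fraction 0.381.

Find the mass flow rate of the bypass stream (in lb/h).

All 1760×0.306 = 538.56 lb/h of H2SO4 reaches P, so P = 538.56/0.381 = 1413.5 lb/h and vapour = 346.46 lb/h.
The evaporator receives (1−α)·1760 of feed at 0.694 water and removes 0.578 of that water:
0.578×0.694×(1−α)×1760 = 346.46
(1−α) = 346.46/705.99 = 0.4907;  α = 0.5093.
Bypass flow = 0.5093×1760 = 896.3 lb/h.

896.3 lb/h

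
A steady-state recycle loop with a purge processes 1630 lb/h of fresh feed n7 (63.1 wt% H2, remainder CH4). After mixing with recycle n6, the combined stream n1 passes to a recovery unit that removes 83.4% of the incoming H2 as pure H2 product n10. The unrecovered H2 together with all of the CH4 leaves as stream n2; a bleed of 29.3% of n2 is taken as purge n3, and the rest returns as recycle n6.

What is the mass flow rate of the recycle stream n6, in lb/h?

1588 lb/h

CH4 enters only via n7 and leaves only via the purge: 1630×0.369 = 0.293×(CH4 in n2), and the recovery unit passes all CH4, so CH4 in n1 = CH4 in n2 = 2052.8 lb/h.
H2 in n1: m_A = 1630×0.631 + (1−0.293)·(1−0.834)·m_A, so m_A = 1028.5/0.8826 = 1165.3 lb/h.
n2 = (1−0.834)×1165.3 + 2052.8 = 2246.2 lb/h.
Recycle n6 = (1−0.293)×2246.2 = 1588.1 lb/h.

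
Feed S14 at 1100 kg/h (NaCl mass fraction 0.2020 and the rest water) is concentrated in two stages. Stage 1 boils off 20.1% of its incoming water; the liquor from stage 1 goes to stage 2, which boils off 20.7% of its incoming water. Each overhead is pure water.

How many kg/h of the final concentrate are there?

water in feed = 1100×0.798 = 877.8 kg/h.
After stage 1: water left = (1−0.201)×877.8 = 701.36; stream total = 923.56 kg/h.
After stage 2: water left = (1−0.207)×701.36 = 556.18; final concentrate = 778.38 kg/h.

778.4 kg/h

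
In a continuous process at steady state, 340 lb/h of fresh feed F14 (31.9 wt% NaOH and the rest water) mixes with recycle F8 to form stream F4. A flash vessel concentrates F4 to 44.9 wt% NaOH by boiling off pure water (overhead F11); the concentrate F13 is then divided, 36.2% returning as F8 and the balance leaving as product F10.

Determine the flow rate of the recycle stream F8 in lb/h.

137.1 lb/h

Overall NaOH balance (none leaves overhead): NaOH in fresh feed = NaOH in product, i.e. 340×0.319 = (1−0.362)·F13·0.449.
F13 = 108.46/(0.449×0.638) = 378.62 lb/h.
Recycle F8 = 0.362×378.62 = 137.06 lb/h.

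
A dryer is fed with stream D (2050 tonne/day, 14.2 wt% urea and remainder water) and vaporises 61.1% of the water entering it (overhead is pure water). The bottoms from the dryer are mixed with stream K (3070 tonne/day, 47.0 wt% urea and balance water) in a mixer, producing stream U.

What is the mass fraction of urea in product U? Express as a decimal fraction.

Vapour removed = 0.611×0.858×2050 = 1074.7 tonne/day; concentrate = 975.31 tonne/day.
urea reaching the mixer = 291.1 (from concentrate) + 3070×0.470 = 1734 tonne/day.
Product flow = 975.31 + 3070 = 4045.3 tonne/day; urea fraction = 0.4286.

0.4286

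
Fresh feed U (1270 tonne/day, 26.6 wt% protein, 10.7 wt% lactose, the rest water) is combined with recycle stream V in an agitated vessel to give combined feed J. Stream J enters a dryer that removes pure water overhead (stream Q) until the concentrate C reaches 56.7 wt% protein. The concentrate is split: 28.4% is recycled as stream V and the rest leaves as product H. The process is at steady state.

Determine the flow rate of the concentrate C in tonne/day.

832.1 tonne/day

Overall protein balance (none leaves overhead): protein in fresh feed = protein in product, i.e. 1270×0.266 = (1−0.284)·C·0.567.
C = 337.82/(0.567×0.716) = 832.13 tonne/day.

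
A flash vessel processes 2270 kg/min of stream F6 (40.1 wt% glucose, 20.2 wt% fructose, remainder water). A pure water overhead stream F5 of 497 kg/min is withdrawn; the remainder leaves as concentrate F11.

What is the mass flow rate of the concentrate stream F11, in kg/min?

1773 kg/min

Concentrate = 2270 − 497 = 1773 kg/min.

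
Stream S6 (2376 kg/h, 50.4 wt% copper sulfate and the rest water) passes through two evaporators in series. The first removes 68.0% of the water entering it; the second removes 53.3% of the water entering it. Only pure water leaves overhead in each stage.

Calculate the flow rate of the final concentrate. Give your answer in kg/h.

water in feed = 2376×0.496 = 1178.5 kg/h.
After stage 1: water left = (1−0.680)×1178.5 = 377.12; stream total = 1574.6 kg/h.
After stage 2: water left = (1−0.533)×377.12 = 176.11; final concentrate = 1373.6 kg/h.

1374 kg/h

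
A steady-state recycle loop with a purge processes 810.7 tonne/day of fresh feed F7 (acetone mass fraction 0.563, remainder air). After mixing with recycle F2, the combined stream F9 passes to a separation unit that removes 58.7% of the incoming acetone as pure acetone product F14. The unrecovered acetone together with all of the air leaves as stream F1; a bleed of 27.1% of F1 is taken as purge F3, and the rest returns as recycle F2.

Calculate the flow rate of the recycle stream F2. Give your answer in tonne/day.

1150 tonne/day

air enters only via F7 and leaves only via the purge: 810.7×0.437 = 0.271×(air in F1), and the separation unit passes all air, so air in F9 = air in F1 = 1307.3 tonne/day.
acetone in F9: m_A = 810.7×0.563 + (1−0.271)·(1−0.587)·m_A, so m_A = 456.42/0.6989 = 653.04 tonne/day.
F1 = (1−0.587)×653.04 + 1307.3 = 1577 tonne/day.
Recycle F2 = (1−0.271)×1577 = 1149.6 tonne/day.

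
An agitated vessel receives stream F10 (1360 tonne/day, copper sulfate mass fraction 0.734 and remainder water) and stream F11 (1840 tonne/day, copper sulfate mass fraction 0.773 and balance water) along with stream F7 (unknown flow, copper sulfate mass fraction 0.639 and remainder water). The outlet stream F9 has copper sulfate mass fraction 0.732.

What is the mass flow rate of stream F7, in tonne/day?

840.4 tonne/day

Let F7 be the unknown flow. Total out = 3200 + F7.
copper sulfate balance: 2420.6 + 0.639·F7 = 0.732·(3200 + F7)
(0.639 − 0.732)·F7 = 0.732×3200 − 2420.6 = -78.16
F7 = -78.16 / -0.093 = 840.43 tonne/day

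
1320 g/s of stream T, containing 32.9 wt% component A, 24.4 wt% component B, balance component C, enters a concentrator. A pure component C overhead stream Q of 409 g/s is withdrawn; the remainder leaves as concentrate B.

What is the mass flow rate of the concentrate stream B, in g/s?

911 g/s

Concentrate = 1320 − 409 = 911 g/s.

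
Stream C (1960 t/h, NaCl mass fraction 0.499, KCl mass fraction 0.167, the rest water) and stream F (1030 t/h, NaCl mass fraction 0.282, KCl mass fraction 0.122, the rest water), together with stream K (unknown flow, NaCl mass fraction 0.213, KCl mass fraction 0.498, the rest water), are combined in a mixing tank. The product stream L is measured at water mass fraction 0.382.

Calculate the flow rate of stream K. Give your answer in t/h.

Let K be the unknown flow. Total out = 2990 + K.
water balance: 1268.5 + 0.289·K = 0.382·(2990 + K)
(0.289 − 0.382)·K = 0.382×2990 − 1268.5 = -126.34
K = -126.34 / -0.093 = 1358.5 t/h

1358 t/h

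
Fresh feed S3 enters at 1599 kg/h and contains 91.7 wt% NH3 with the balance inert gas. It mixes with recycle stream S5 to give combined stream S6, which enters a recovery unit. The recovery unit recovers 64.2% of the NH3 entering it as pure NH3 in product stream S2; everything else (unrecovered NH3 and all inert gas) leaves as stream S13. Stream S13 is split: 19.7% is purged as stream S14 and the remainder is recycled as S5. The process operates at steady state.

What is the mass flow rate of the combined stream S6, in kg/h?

2732 kg/h

inert gas enters only via S3 and leaves only via the purge: 1599×0.083 = 0.197×(inert gas in S13), and the recovery unit passes all inert gas, so inert gas in S6 = inert gas in S13 = 673.69 kg/h.
NH3 in S6: m_A = 1599×0.917 + (1−0.197)·(1−0.642)·m_A, so m_A = 1466.3/0.7125 = 2057.9 kg/h.
S6 = 2057.9 + 673.69 = 2731.6 kg/h.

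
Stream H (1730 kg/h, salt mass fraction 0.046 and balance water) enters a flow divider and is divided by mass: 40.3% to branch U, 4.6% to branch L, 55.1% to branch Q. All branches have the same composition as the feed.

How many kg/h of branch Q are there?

Branch Q flow = 0.551×1730 = 953.23 kg/h.

953.2 kg/h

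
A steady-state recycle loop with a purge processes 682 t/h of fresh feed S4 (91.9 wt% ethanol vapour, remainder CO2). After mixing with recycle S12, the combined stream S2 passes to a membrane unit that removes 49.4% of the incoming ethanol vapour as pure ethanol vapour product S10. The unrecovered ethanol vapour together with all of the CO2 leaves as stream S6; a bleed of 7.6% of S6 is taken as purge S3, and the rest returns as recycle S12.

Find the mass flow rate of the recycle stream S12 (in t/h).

CO2 enters only via S4 and leaves only via the purge: 682×0.081 = 0.076×(CO2 in S6), and the membrane unit passes all CO2, so CO2 in S2 = CO2 in S6 = 726.87 t/h.
ethanol vapour in S2: m_A = 682×0.919 + (1−0.076)·(1−0.494)·m_A, so m_A = 626.76/0.5325 = 1177.1 t/h.
S6 = (1−0.494)×1177.1 + 726.87 = 1322.5 t/h.
Recycle S12 = (1−0.076)×1322.5 = 1222 t/h.

1222 t/h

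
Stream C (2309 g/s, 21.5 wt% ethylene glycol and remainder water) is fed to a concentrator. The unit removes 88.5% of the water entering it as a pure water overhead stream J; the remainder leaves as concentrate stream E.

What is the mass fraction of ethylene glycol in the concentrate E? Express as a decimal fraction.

ethylene glycol is not removed: 2309×0.215 = 496.44 g/s of ethylene glycol enters E.
water entering = 2309×0.785 = 1812.6 g/s; overhead removed = 0.885×1812.6 = 1604.1 g/s.
Concentrate = 2309 − 1604.1 = 704.88 g/s.
Mass fraction = 496.44/704.88 = 0.704.

0.704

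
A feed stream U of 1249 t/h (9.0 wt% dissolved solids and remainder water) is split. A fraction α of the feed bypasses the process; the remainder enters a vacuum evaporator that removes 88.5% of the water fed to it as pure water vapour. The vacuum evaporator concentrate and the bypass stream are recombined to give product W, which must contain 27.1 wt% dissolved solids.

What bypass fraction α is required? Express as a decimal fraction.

All 1249×0.090 = 112.41 t/h of dissolved solids reaches W, so W = 112.41/0.271 = 414.8 t/h and vapour = 834.2 t/h.
The evaporator receives (1−α)·1249 of feed at 0.910 water and removes 0.885 of that water:
0.885×0.910×(1−α)×1249 = 834.2
(1−α) = 834.2/1005.9 = 0.8293;  α = 0.1707.

0.171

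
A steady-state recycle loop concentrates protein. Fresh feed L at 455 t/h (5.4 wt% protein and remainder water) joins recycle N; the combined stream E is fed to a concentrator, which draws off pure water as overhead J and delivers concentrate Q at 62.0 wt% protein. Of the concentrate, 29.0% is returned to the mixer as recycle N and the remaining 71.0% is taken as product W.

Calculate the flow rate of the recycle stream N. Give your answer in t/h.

Overall protein balance (none leaves overhead): protein in fresh feed = protein in product, i.e. 455×0.054 = (1−0.290)·Q·0.620.
Q = 24.57/(0.620×0.710) = 55.816 t/h.
Recycle N = 0.290×55.816 = 16.187 t/h.

16.19 t/h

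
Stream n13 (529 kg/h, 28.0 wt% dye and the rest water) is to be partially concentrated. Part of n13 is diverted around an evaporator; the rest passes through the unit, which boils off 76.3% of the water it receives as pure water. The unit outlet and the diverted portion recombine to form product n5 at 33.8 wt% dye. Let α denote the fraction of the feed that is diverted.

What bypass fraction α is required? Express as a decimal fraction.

All 529×0.280 = 148.12 kg/h of dye reaches n5, so n5 = 148.12/0.338 = 438.22 kg/h and vapour = 90.775 kg/h.
The evaporator receives (1−α)·529 of feed at 0.720 water and removes 0.763 of that water:
0.763×0.720×(1−α)×529 = 90.775
(1−α) = 90.775/290.61 = 0.3124;  α = 0.6876.

0.688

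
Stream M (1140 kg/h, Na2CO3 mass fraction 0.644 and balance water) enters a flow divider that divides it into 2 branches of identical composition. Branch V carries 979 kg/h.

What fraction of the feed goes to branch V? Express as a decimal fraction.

Fraction to V = 979/1140 = 0.8588.

0.859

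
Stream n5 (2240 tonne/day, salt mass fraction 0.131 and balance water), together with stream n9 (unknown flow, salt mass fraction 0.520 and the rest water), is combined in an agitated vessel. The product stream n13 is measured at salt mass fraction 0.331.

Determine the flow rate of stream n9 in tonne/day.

Let n9 be the unknown flow. Total out = 2240 + n9.
salt balance: 293.44 + 0.520·n9 = 0.331·(2240 + n9)
(0.520 − 0.331)·n9 = 0.331×2240 − 293.44 = 448
n9 = 448 / 0.189 = 2370.4 tonne/day

2370 tonne/day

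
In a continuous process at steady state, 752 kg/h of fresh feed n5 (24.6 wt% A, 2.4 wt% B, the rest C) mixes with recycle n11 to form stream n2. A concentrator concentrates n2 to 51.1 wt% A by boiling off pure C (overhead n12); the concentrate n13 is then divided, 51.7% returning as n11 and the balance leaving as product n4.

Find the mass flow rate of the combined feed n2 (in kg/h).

1140 kg/h

Overall A balance (none leaves overhead): A in fresh feed = A in product, i.e. 752×0.246 = (1−0.517)·n13·0.511.
n13 = 184.99/(0.511×0.483) = 749.52 kg/h.
Recycle n11 = 0.517×749.52 = 387.5 kg/h.
Combined feed n2 = 752 + 387.5 = 1139.5 kg/h.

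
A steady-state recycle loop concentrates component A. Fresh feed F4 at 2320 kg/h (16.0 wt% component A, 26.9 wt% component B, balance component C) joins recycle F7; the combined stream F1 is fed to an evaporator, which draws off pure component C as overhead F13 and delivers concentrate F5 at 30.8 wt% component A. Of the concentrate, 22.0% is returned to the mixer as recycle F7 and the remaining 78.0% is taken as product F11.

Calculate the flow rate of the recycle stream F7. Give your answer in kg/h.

339.9 kg/h

Overall component A balance (none leaves overhead): component A in fresh feed = component A in product, i.e. 2320×0.160 = (1−0.220)·F5·0.308.
F5 = 371.2/(0.308×0.780) = 1545.1 kg/h.
Recycle F7 = 0.220×1545.1 = 339.93 kg/h.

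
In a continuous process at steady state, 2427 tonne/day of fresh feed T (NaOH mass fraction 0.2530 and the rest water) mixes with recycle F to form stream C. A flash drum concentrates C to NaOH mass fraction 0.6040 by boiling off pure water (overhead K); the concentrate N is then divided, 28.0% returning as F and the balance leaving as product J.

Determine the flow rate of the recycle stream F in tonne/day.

395.3 tonne/day

Overall NaOH balance (none leaves overhead): NaOH in fresh feed = NaOH in product, i.e. 2427×0.253 = (1−0.280)·N·0.604.
N = 614.03/(0.604×0.720) = 1412 tonne/day.
Recycle F = 0.280×1412 = 395.35 tonne/day.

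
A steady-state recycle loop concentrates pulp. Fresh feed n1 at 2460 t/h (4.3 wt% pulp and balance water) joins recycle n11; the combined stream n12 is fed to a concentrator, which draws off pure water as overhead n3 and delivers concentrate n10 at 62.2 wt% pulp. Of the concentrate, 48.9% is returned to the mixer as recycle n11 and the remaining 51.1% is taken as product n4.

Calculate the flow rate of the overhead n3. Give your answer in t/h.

Overall pulp balance (none leaves overhead): pulp in fresh feed = pulp in product, i.e. 2460×0.043 = (1−0.489)·n10·0.622.
n10 = 105.78/(0.622×0.511) = 332.81 t/h.
Recycle n11 = 0.489×332.81 = 162.74 t/h.
Combined feed n12 = 2460 + 162.74 = 2622.7 t/h.
Overhead n3 = n12 − n10 = 2622.7 − 332.81 = 2289.9 t/h.

2290 t/h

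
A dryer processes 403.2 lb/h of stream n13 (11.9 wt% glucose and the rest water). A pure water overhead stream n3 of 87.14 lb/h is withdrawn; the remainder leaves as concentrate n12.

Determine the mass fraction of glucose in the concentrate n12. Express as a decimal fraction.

glucose is not removed: 403.2×0.119 = 47.981 lb/h of glucose enters n12.
Concentrate = 403.2 − 87.14 = 316.06 lb/h.
Mass fraction = 47.981/316.06 = 0.1518.

0.1518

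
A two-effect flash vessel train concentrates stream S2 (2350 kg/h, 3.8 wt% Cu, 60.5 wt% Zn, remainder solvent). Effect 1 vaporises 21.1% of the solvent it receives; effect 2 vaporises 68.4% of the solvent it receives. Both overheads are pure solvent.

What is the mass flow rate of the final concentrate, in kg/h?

solvent in feed = 2350×0.357 = 838.95 kg/h.
After stage 1: solvent left = (1−0.211)×838.95 = 661.93; stream total = 2173 kg/h.
After stage 2: solvent left = (1−0.684)×661.93 = 209.17; final concentrate = 1720.2 kg/h.

1720 kg/h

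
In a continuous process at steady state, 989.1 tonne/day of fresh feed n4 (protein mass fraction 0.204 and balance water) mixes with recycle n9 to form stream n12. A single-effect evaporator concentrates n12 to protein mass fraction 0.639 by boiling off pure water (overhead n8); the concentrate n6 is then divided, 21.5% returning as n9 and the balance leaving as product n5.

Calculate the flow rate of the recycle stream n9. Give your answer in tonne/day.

86.48 tonne/day

Overall protein balance (none leaves overhead): protein in fresh feed = protein in product, i.e. 989.1×0.204 = (1−0.215)·n6·0.639.
n6 = 201.78/(0.639×0.785) = 402.25 tonne/day.
Recycle n9 = 0.215×402.25 = 86.485 tonne/day.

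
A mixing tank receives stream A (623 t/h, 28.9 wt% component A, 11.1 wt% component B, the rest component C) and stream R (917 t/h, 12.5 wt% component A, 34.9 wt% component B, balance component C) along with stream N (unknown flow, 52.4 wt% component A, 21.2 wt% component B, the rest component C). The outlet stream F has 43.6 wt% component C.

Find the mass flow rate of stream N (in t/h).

Let N be the unknown flow. Total out = 1540 + N.
component C balance: 856.14 + 0.264·N = 0.436·(1540 + N)
(0.264 − 0.436)·N = 0.436×1540 − 856.14 = -184.7
N = -184.7 / -0.172 = 1073.8 t/h

1074 t/h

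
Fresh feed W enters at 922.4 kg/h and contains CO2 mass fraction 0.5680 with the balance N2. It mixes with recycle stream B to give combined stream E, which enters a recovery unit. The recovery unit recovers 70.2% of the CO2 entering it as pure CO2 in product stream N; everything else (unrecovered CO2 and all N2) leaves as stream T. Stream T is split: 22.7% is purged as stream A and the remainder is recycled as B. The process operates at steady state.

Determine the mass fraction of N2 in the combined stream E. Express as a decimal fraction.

N2 enters only via W and leaves only via the purge: 922.4×0.432 = 0.227×(N2 in T), and the recovery unit passes all N2, so N2 in E = N2 in T = 1755.4 kg/h.
CO2 in E: m_A = 922.4×0.568 + (1−0.227)·(1−0.702)·m_A, so m_A = 523.92/0.7696 = 680.73 kg/h.
E = 680.73 + 1755.4 = 2436.1 kg/h.
N2 fraction in E = 1755.4/2436.1 = 0.7206.

0.7206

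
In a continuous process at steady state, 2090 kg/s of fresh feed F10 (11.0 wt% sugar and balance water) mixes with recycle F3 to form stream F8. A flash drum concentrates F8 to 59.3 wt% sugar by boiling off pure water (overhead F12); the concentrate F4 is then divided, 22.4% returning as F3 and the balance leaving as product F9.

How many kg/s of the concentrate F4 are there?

Overall sugar balance (none leaves overhead): sugar in fresh feed = sugar in product, i.e. 2090×0.110 = (1−0.224)·F4·0.593.
F4 = 229.9/(0.593×0.776) = 499.6 kg/s.

499.6 kg/s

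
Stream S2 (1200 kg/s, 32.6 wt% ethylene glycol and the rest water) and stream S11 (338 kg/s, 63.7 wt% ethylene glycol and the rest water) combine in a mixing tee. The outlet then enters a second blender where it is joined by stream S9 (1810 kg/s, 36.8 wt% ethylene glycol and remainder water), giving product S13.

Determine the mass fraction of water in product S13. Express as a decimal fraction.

0.620

Overall, product flow = 3348 kg/s.
water in = 1200×0.674 + 338×0.363 + 1810×0.632 = 2075.4 kg/s.
water fraction in S13 = 0.620.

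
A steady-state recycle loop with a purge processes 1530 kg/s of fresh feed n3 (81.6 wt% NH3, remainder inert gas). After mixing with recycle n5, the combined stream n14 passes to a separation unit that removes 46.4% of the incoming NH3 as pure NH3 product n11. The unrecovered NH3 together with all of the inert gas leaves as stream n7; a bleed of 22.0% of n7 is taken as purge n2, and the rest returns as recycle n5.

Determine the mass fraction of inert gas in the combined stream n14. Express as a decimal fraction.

inert gas enters only via n3 and leaves only via the purge: 1530×0.184 = 0.220×(inert gas in n7), and the separation unit passes all inert gas, so inert gas in n14 = inert gas in n7 = 1279.6 kg/s.
NH3 in n14: m_A = 1530×0.816 + (1−0.220)·(1−0.464)·m_A, so m_A = 1248.5/0.5819 = 2145.4 kg/s.
n14 = 2145.4 + 1279.6 = 3425.1 kg/s.
inert gas fraction in n14 = 1279.6/3425.1 = 0.3736.

0.3736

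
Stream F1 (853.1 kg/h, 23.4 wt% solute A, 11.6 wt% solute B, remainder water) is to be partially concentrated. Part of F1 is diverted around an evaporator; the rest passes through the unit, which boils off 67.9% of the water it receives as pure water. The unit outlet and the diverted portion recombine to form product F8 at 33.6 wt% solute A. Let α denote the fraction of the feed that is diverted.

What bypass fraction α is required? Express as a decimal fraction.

0.312

All 853.1×0.234 = 199.63 kg/h of solute A reaches F8, so F8 = 199.63/0.336 = 594.12 kg/h and vapour = 258.98 kg/h.
The evaporator receives (1−α)·853.1 of feed at 0.650 water and removes 0.679 of that water:
0.679×0.650×(1−α)×853.1 = 258.98
(1−α) = 258.98/376.52 = 0.6878;  α = 0.3122.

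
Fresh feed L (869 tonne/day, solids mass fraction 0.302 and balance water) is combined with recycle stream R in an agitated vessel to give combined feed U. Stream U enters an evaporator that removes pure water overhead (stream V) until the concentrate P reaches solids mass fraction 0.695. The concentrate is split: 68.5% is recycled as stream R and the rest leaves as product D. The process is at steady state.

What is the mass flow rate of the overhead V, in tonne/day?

Overall solids balance (none leaves overhead): solids in fresh feed = solids in product, i.e. 869×0.302 = (1−0.685)·P·0.695.
P = 262.44/(0.695×0.315) = 1198.8 tonne/day.
Recycle R = 0.685×1198.8 = 821.15 tonne/day.
Combined feed U = 869 + 821.15 = 1690.1 tonne/day.
Overhead V = U − P = 1690.1 − 1198.8 = 491.39 tonne/day.

491.4 tonne/day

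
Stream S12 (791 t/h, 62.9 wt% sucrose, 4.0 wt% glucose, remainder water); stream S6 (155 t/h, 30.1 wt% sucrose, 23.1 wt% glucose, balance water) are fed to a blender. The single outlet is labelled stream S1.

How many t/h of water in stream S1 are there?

334.4 t/h

water out = water in = 791×0.331 + 155×0.468 = 334.36 t/h.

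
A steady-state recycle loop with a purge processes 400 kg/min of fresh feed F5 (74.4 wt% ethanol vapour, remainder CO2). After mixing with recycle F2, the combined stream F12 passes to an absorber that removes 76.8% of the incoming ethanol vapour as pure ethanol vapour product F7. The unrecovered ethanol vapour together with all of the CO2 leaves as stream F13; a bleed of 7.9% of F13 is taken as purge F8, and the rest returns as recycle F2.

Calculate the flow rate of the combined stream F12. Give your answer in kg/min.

1675 kg/min

CO2 enters only via F5 and leaves only via the purge: 400×0.256 = 0.079×(CO2 in F13), and the absorber passes all CO2, so CO2 in F12 = CO2 in F13 = 1296.2 kg/min.
ethanol vapour in F12: m_A = 400×0.744 + (1−0.079)·(1−0.768)·m_A, so m_A = 297.6/0.7863 = 378.47 kg/min.
F12 = 378.47 + 1296.2 = 1674.7 kg/min.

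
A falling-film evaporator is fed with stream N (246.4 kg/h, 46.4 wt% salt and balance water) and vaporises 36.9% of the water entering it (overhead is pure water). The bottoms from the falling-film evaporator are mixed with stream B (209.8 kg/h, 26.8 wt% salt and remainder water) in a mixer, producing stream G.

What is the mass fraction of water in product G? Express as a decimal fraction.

Vapour removed = 0.369×0.536×246.4 = 48.734 kg/h; concentrate = 197.67 kg/h.
water reaching the mixer = 83.336 (from concentrate) + 209.8×0.732 = 236.91 kg/h.
Product flow = 197.67 + 209.8 = 407.47 kg/h; water fraction = 0.581.

0.581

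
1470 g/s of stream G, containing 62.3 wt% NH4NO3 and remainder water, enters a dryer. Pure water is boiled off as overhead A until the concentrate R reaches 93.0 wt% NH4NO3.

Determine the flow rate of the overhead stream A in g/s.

NH4NO3 is conserved: 1470×0.623 = 915.81 g/s all reports to the concentrate.
Concentrate = 915.81/(target fraction) = 984.74 g/s.
Overhead = 1470 − 984.74 = 485.26 g/s.

485.3 g/s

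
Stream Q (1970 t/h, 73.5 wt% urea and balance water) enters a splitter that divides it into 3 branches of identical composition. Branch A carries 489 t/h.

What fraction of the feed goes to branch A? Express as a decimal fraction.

0.248

Fraction to A = 489/1970 = 0.2482.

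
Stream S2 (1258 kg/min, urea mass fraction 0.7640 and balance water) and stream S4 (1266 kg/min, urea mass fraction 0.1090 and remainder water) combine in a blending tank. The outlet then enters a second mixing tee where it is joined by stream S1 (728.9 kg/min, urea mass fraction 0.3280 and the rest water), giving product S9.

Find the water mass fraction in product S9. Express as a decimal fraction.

0.5886

Overall, product flow = 3252.9 kg/min.
water in = 1258×0.236 + 1266×0.891 + 728.9×0.672 = 1914.7 kg/min.
water fraction in S9 = 0.5886.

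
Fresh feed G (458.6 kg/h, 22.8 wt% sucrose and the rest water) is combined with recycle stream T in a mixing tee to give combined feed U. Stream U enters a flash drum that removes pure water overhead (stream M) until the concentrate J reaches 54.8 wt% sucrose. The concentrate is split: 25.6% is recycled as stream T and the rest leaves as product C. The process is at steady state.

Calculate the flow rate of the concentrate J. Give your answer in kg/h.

Overall sucrose balance (none leaves overhead): sucrose in fresh feed = sucrose in product, i.e. 458.6×0.228 = (1−0.256)·J·0.548.
J = 104.56/(0.548×0.744) = 256.46 kg/h.

256.5 kg/h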